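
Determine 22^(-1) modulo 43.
22^(-1) ≡ 2 (mod 43). Verification: 22 × 2 = 44 ≡ 1 (mod 43)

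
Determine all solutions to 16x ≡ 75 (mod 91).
90

Since gcd(16, 91) = 1 divides 75, a solution exists.
Multiply both sides by the inverse of 16 mod 91:
  16^(-1) mod 91 = 74
  x ≡ 74 × 75 ≡ 5550 ≡ 90 (mod 91)
Verification: 16 × 90 = 1440 = 15 × 91 + 75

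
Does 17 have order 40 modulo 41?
p - 1 = 40 has prime divisors 2, 5. Check 17^(40/q) mod 41 for each: 17^(40/2) = 17^20 ≡ 40, 17^(40/5) = 17^8 ≡ 16 (mod 41). None of these is 1, so 17 has order 40 = φ(41), so it is a primitive root mod 41.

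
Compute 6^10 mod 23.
10 = 8 + 2 (binary 1010). Repeated squaring mod 23: 6^1 ≡ 6; 6^2 ≡ 6² = 36 ≡ 13; 6^4 ≡ 13² = 169 ≡ 8; 6^8 ≡ 8² = 64 ≡ 18. Multiply: 6^10 = 6^8 × 6^2 ≡ 18 × 13 (mod 23): 18 × 13 = 234 ≡ 4. So 6^10 ≡ 4 (mod 23).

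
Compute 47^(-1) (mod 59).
54

Using Extended Euclidean Algorithm:
gcd(47, 59) = 1
Bezout coefficients: 47 × -5 + 59 × 4 = 1
So 47 × -5 ≡ 1 (mod 59)
The inverse is -5 mod 59 = 54
Verification: 47 × 54 = 2538 = 43 × 59 + 1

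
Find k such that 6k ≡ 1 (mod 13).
6^(-1) ≡ 11 (mod 13). Verification: 6 × 11 = 66 ≡ 1 (mod 13)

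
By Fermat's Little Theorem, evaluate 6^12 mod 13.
By Fermat's Little Theorem, 6^{12} ≡ 1 (mod 13) since 13 is prime and gcd(6, 13) = 1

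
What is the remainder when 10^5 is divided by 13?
5 = 4 + 1 (binary 101). Repeated squaring mod 13: 10^1 ≡ 10; 10^2 ≡ 10² = 100 ≡ 9; 10^4 ≡ 9² = 81 ≡ 3. Multiply: 10^5 = 10^4 × 10^1 ≡ 3 × 10 (mod 13): 3 × 10 = 30 ≡ 4. So 10^5 ≡ 4 (mod 13).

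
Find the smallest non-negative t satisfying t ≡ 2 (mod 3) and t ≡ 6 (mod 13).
M = 3 × 13 = 39. M₁ = 13, y₁ ≡ 1 (mod 3). M₂ = 3, y₂ ≡ 9 (mod 13). t = 2×13×1 + 6×3×9 ≡ 32 (mod 39)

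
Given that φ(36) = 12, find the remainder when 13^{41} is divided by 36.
By Euler: 13^{12} ≡ 1 (mod 36) since gcd(13, 36) = 1. 41 = 3×12 + 5. So 13^{41} ≡ 13^{5} ≡ 25 (mod 36)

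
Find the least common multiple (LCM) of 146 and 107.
15622

First find GCD(146, 107) using the Euclidean algorithm:
146 = 1 × 107 + 39
107 = 2 × 39 + 29
39 = 1 × 29 + 10
29 = 2 × 10 + 9
10 = 1 × 9 + 1
9 = 9 × 1 + 0
GCD(146, 107) = 1

LCM formula: LCM(a, b) = (a × b) / GCD(a, b)
LCM(146, 107) = (146 × 107) / 1
LCM(146, 107) = 15622 / 1
LCM(146, 107) = 15622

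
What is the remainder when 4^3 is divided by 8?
3 = 2 + 1 (binary 11). Repeated squaring mod 8: 4^1 ≡ 4; 4^2 ≡ 4² = 16 ≡ 0. Multiply: 4^3 = 4^2 × 4^1 ≡ 0 × 4 (mod 8): 0 × 4 = 0 ≡ 0. So 4^3 ≡ 0 (mod 8).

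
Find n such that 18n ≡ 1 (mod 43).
18^(-1) ≡ 12 (mod 43). Verification: 18 × 12 = 216 ≡ 1 (mod 43)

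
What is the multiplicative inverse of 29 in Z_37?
29^(-1) ≡ 23 (mod 37). Verification: 29 × 23 = 667 ≡ 1 (mod 37)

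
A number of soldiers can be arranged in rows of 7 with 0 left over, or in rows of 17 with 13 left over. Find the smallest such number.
M = 7 × 17 = 119. M₁ = 17, y₁ ≡ 5 (mod 7). M₂ = 7, y₂ ≡ 5 (mod 17). t = 0×17×5 + 13×7×5 ≡ 98 (mod 119). The smallest positive such number is 98.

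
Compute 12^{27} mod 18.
0

Using successive squaring:
Binary expansion of 27: 11011
Powers of 12 mod 18 (each is the square of the previous):
  12^1 ≡ 12 (mod 18)
  12^2 ≡ 12² = 144 ≡ 0 (mod 18)
  12^4 ≡ 0² = 0 ≡ 0 (mod 18)
  12^8 ≡ 0² = 0 ≡ 0 (mod 18)
  12^16 ≡ 0² = 0 ≡ 0 (mod 18)
27 = 16 + 8 + 2 + 1, so 12^27 = 12^16 × 12^8 × 12^2 × 12^1 ≡ 0 × 0 × 0 × 12 (mod 18)
Multiplying step by step:
  0 × 0 = 0 ≡ 0 (mod 18)
  0 × 0 = 0 ≡ 0 (mod 18)
  0 × 12 = 0 ≡ 0 (mod 18)
Result: 12^27 ≡ 0 (mod 18)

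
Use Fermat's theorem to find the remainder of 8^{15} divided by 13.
5

By Fermat's Little Theorem, a^(p-1) ≡ 1 (mod p) for prime p and gcd(a, p) = 1
Here p = 13, so 8^12 ≡ 1 (mod 13)
We can reduce the exponent: 15 mod 12 = 3
So 8^15 ≡ 8^3 (mod 13)
Computing: 8^3 mod 13 = 5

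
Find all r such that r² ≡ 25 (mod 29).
The square roots of 25 mod 29 are 24 and 5. Verify: 24² = 576 ≡ 25 (mod 29)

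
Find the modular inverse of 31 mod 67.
31^(-1) ≡ 13 (mod 67). Verification: 31 × 13 = 403 ≡ 1 (mod 67)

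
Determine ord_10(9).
Powers of 9 mod 10: 9^1≡9, 9^2≡1. Order = 2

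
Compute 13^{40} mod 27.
22

Using successive squaring:
Binary expansion of 40: 101000
Powers of 13 mod 27 (each is the square of the previous):
  13^1 ≡ 13 (mod 27)
  13^2 ≡ 13² = 169 ≡ 7 (mod 27)
  13^4 ≡ 7² = 49 ≡ 22 (mod 27)
  13^8 ≡ 22² = 484 ≡ 25 (mod 27)
  13^16 ≡ 25² = 625 ≡ 4 (mod 27)
  13^32 ≡ 4² = 16 ≡ 16 (mod 27)
40 = 32 + 8, so 13^40 = 13^32 × 13^8 ≡ 16 × 25 (mod 27)
Multiplying step by step:
  16 × 25 = 400 ≡ 22 (mod 27)
Result: 13^40 ≡ 22 (mod 27)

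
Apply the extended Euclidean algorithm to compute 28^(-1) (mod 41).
Extended GCD: 28(-19) + 41(13) = 1. So 28^(-1) ≡ 22 ≡ 22 (mod 41). Verify: 28 × 22 = 616 ≡ 1 (mod 41)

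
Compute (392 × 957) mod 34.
22

(392 × 957) = 375144
375144 mod 34 = 22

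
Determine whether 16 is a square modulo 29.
By Euler's criterion: 16^{14} ≡ 1 (mod 29). Since this equals 1, 16 is a QR.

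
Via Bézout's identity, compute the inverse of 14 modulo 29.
Extended GCD: 14(-2) + 29(1) = 1. So 14^(-1) ≡ 27 ≡ 27 (mod 29). Verify: 14 × 27 = 378 ≡ 1 (mod 29)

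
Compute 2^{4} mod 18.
16

Using successive squaring:
Binary expansion of 4: 100
Powers of 2 mod 18 (each is the square of the previous):
  2^1 ≡ 2 (mod 18)
  2^2 ≡ 2² = 4 ≡ 4 (mod 18)
  2^4 ≡ 4² = 16 ≡ 16 (mod 18)
4 is a power of 2, so 2^4 is the last square: ≡ 16 (mod 18)
Result: 2^4 ≡ 16 (mod 18)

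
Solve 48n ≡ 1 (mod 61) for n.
48^(-1) ≡ 14 (mod 61). Verification: 48 × 14 = 672 ≡ 1 (mod 61)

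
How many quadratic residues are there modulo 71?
For prime 71, there are (p-1)/2 = (71-1)/2 = 35 quadratic residues (excluding 0).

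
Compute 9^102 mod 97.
Using Fermat: 9^{96} ≡ 1 (mod 97). 102 ≡ 6 (mod 96). So 9^{102} ≡ 9^{6} ≡ 75 (mod 97)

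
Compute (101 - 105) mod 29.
25

(101 - 105) = -4
-4 mod 29 = 25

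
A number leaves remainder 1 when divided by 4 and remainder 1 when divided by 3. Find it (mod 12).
M = 4 × 3 = 12. M₁ = 3, y₁ ≡ 3 (mod 4). M₂ = 4, y₂ ≡ 1 (mod 3). m = 1×3×3 + 1×4×1 ≡ 1 (mod 12)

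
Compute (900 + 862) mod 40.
2

(900 + 862) = 1762
1762 mod 40 = 2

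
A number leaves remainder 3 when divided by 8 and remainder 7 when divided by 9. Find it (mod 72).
M = 8 × 9 = 72. M₁ = 9, y₁ ≡ 1 (mod 8). M₂ = 8, y₂ ≡ 8 (mod 9). r = 3×9×1 + 7×8×8 ≡ 43 (mod 72)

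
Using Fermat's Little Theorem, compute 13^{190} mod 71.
30

By Fermat's Little Theorem, a^(p-1) ≡ 1 (mod p) for prime p and gcd(a, p) = 1
Here p = 71, so 13^70 ≡ 1 (mod 71)
We can reduce the exponent: 190 mod 70 = 50
So 13^190 ≡ 13^50 (mod 71)
Computing: 13^50 mod 71 = 30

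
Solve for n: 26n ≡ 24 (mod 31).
20

Since gcd(26, 31) = 1 divides 24, a solution exists.
Multiply both sides by the inverse of 26 mod 31:
  26^(-1) mod 31 = 6
  x ≡ 6 × 24 ≡ 144 ≡ 20 (mod 31)
Verification: 26 × 20 = 520 = 16 × 31 + 24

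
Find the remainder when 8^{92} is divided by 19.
By Fermat: 8^{18} ≡ 1 (mod 19). 92 = 5×18 + 2. So 8^{92} ≡ 8^{2} ≡ 7 (mod 19)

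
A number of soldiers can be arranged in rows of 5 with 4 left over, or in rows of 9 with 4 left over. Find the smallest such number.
M = 5 × 9 = 45. M₁ = 9, y₁ ≡ 4 (mod 5). M₂ = 5, y₂ ≡ 2 (mod 9). k = 4×9×4 + 4×5×2 ≡ 4 (mod 45). The smallest positive such number is 4.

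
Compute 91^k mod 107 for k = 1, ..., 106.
g^1, g^2, ..., g^{106} mod 107: {91, 42, 77, 52, 24, 44, 45, 29, 71, 41, 93, 10, 54, 99, 21, 92, 26, 12, 22, 76, 68, 89, 74, 100, 5, 27, 103, 64, 46, 13, 6, 11, 38, 34, 98, 37, 50, 56, 67, 105, 32, 23, 60, 3, 59, 19, 17, 49, 72, 25, 28, 87, 106, 16, 65, 30, 55, 83, 63, 62, 78, 36, 66, 14, 97, 53, 8, 86, 15, 81, 95, 85, 31, 39, 18, 33, 7, 102, 80, 4, 43, 61, 94, 101, 96, 69, 73, 9, 70, 57, 51, 40, 2, 75, 84, 47, 104, 48, 88, 90, 58, 35, 82, 79, 20, 1}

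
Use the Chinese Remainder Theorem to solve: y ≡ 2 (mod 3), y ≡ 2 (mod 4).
M = 3 × 4 = 12. M₁ = 4, y₁ ≡ 1 (mod 3). M₂ = 3, y₂ ≡ 3 (mod 4). y = 2×4×1 + 2×3×3 ≡ 2 (mod 12)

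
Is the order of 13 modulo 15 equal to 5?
No, the actual order is 4, not 5.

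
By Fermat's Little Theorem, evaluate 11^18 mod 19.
By Fermat's Little Theorem, 11^{18} ≡ 1 (mod 19) since 19 is prime and gcd(11, 19) = 1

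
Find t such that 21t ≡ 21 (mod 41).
1

Since gcd(21, 41) = 1 divides 21, a solution exists.
Multiply both sides by the inverse of 21 mod 41:
  21^(-1) mod 41 = 2
  x ≡ 2 × 21 ≡ 42 ≡ 1 (mod 41)
Verification: 21 × 1 = 21 = 0 × 41 + 21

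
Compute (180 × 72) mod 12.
0

(180 × 72) = 12960
12960 mod 12 = 0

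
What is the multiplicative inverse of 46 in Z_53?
15

Using Extended Euclidean Algorithm:
gcd(46, 53) = 1
Bezout coefficients: 46 × 15 + 53 × -13 = 1
So 46 × 15 ≡ 1 (mod 53)
The inverse is 15 mod 53 = 15
Verification: 46 × 15 = 690 = 13 × 53 + 1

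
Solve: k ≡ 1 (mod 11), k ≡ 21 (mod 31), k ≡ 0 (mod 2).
M = 11 × 31 × 2 = 682. M₁ = 62, y₁ ≡ 8 (mod 11). M₂ = 22, y₂ ≡ 24 (mod 31). M₃ = 341, y₃ ≡ 1 (mod 2). k = 1×62×8 + 21×22×24 + 0×341×1 ≡ 672 (mod 682)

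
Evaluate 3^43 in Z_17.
Using Fermat: 3^{16} ≡ 1 (mod 17). 43 ≡ 11 (mod 16). So 3^{43} ≡ 3^{11} ≡ 7 (mod 17)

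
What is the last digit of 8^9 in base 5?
8 ≡ 3 (mod 5). 9 = 8 + 1 (binary 1001). Repeated squaring mod 5: 3^1 ≡ 3; 3^2 ≡ 3² = 9 ≡ 4; 3^4 ≡ 4² = 16 ≡ 1; 3^8 ≡ 1² = 1 ≡ 1. Multiply: 8^9 ≡ 3^8 × 3^1 ≡ 1 × 3 (mod 5): 1 × 3 = 3 ≡ 3. So 8^9 ≡ 3 (mod 5).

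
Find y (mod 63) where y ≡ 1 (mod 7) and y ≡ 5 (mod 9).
M = 7 × 9 = 63. M₁ = 9, y₁ ≡ 4 (mod 7). M₂ = 7, y₂ ≡ 4 (mod 9). y = 1×9×4 + 5×7×4 ≡ 50 (mod 63)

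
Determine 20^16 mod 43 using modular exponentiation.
Using repeated squaring. 16 = 16 (binary 10000). Repeated squaring mod 43: 20^1 ≡ 20; 20^2 ≡ 20² = 400 ≡ 13; 20^4 ≡ 13² = 169 ≡ 40; 20^8 ≡ 40² = 1600 ≡ 9; 20^16 ≡ 9² = 81 ≡ 38. So 20^16 ≡ 38 (mod 43).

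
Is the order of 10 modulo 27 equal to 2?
No, the actual order is 3, not 2.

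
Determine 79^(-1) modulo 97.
79^(-1) ≡ 70 (mod 97). Verification: 79 × 70 = 5530 ≡ 1 (mod 97)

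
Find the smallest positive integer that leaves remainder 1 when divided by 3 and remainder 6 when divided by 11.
M = 3 × 11 = 33. M₁ = 11, y₁ ≡ 2 (mod 3). M₂ = 3, y₂ ≡ 4 (mod 11). z = 1×11×2 + 6×3×4 ≡ 28 (mod 33). The smallest positive such number is 28.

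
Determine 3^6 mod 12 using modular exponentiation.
6 = 4 + 2 (binary 110). Repeated squaring mod 12: 3^1 ≡ 3; 3^2 ≡ 3² = 9 ≡ 9; 3^4 ≡ 9² = 81 ≡ 9. Multiply: 3^6 = 3^4 × 3^2 ≡ 9 × 9 (mod 12): 9 × 9 = 81 ≡ 9. So 3^6 ≡ 9 (mod 12).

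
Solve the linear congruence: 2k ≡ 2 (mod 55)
1

Since gcd(2, 55) = 1 divides 2, a solution exists.
Multiply both sides by the inverse of 2 mod 55:
  2^(-1) mod 55 = 28
  x ≡ 28 × 2 ≡ 56 ≡ 1 (mod 55)
Verification: 2 × 1 = 2 = 0 × 55 + 2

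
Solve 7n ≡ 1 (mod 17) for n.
5

Using Extended Euclidean Algorithm:
gcd(7, 17) = 1
Bezout coefficients: 7 × 5 + 17 × -2 = 1
So 7 × 5 ≡ 1 (mod 17)
The inverse is 5 mod 17 = 5
Verification: 7 × 5 = 35 = 2 × 17 + 1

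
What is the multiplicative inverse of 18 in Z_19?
18

Using Extended Euclidean Algorithm:
gcd(18, 19) = 1
Bezout coefficients: 18 × -1 + 19 × 1 = 1
So 18 × -1 ≡ 1 (mod 19)
The inverse is -1 mod 19 = 18
Verification: 18 × 18 = 324 = 17 × 19 + 1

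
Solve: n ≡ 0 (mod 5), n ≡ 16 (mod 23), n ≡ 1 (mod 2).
M = 5 × 23 × 2 = 230. M₁ = 46, y₁ ≡ 1 (mod 5). M₂ = 10, y₂ ≡ 7 (mod 23). M₃ = 115, y₃ ≡ 1 (mod 2). n = 0×46×1 + 16×10×7 + 1×115×1 ≡ 85 (mod 230)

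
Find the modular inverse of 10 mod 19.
10^(-1) ≡ 2 (mod 19). Verification: 10 × 2 = 20 ≡ 1 (mod 19)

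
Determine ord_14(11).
Powers of 11 mod 14: 11^1≡11, 11^2≡9, 11^3≡1. Order = 3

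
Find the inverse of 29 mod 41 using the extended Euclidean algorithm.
Extended GCD: 29(17) + 41(-12) = 1. So 29^(-1) ≡ 17 ≡ 17 (mod 41). Verify: 29 × 17 = 493 ≡ 1 (mod 41)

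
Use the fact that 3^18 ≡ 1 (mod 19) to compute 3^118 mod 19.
By Fermat: 3^{18} ≡ 1 (mod 19). 118 = 6×18 + 10. So 3^{118} ≡ 3^{10} ≡ 16 (mod 19)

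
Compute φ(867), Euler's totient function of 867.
544

Prime factorization: 867 = 3 × 17^2
Using the formula φ(n) = n × Π(1 - 1/p) for each prime factor p:
φ(867) = 867 × (1 - 1/3) × (1 - 1/17)
φ(867) = 544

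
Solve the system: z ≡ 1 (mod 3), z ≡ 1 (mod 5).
M = 3 × 5 = 15. M₁ = 5, y₁ ≡ 2 (mod 3). M₂ = 3, y₂ ≡ 2 (mod 5). z = 1×5×2 + 1×3×2 ≡ 1 (mod 15)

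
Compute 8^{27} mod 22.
2

Using successive squaring:
Binary expansion of 27: 11011
Powers of 8 mod 22 (each is the square of the previous):
  8^1 ≡ 8 (mod 22)
  8^2 ≡ 8² = 64 ≡ 20 (mod 22)
  8^4 ≡ 20² = 400 ≡ 4 (mod 22)
  8^8 ≡ 4² = 16 ≡ 16 (mod 22)
  8^16 ≡ 16² = 256 ≡ 14 (mod 22)
27 = 16 + 8 + 2 + 1, so 8^27 = 8^16 × 8^8 × 8^2 × 8^1 ≡ 14 × 16 × 20 × 8 (mod 22)
Multiplying step by step:
  14 × 16 = 224 ≡ 4 (mod 22)
  4 × 20 = 80 ≡ 14 (mod 22)
  14 × 8 = 112 ≡ 2 (mod 22)
Result: 8^27 ≡ 2 (mod 22)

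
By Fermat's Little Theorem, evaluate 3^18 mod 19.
By Fermat's Little Theorem, 3^{18} ≡ 1 (mod 19) since 19 is prime and gcd(3, 19) = 1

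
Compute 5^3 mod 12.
3 = 2 + 1 (binary 11). Repeated squaring mod 12: 5^1 ≡ 5; 5^2 ≡ 5² = 25 ≡ 1. Multiply: 5^3 = 5^2 × 5^1 ≡ 1 × 5 (mod 12): 1 × 5 = 5 ≡ 5. So 5^3 ≡ 5 (mod 12).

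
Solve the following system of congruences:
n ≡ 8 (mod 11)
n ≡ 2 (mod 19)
173

Using the Chinese Remainder Theorem:
M = product of moduli = 209
For equation 1: M_1 = 19, 19 ≡ 8 (mod 11), inverse of 19 mod 11 is 7 (check: 8 × 7 = 56 ≡ 1 (mod 11))
For equation 2: M_2 = 11, 11 ≡ 11 (mod 19), inverse of 11 mod 19 is 7 (check: 11 × 7 = 77 ≡ 1 (mod 19))
Combine: n ≡ Σ r_i×M_i×(M_i⁻¹ mod m_i) = 8×19×7 + 2×11×7 = 1064 + 154 = 1218
1218 mod 209 = 173
n ≡ 173 (mod 209)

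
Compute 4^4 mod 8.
4 = 4 (binary 100). Repeated squaring mod 8: 4^1 ≡ 4; 4^2 ≡ 4² = 16 ≡ 0; 4^4 ≡ 0² = 0 ≡ 0. So 4^4 ≡ 0 (mod 8).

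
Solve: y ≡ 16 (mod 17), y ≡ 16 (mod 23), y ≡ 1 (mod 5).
M = 17 × 23 × 5 = 1955. M₁ = 115, y₁ ≡ 4 (mod 17). M₂ = 85, y₂ ≡ 13 (mod 23). M₃ = 391, y₃ ≡ 1 (mod 5). y = 16×115×4 + 16×85×13 + 1×391×1 ≡ 16 (mod 1955)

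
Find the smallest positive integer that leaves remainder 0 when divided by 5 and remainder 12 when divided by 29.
M = 5 × 29 = 145. M₁ = 29, y₁ ≡ 4 (mod 5). M₂ = 5, y₂ ≡ 6 (mod 29). x = 0×29×4 + 12×5×6 ≡ 70 (mod 145). The smallest positive such number is 70.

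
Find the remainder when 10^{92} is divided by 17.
By Fermat: 10^{16} ≡ 1 (mod 17). 92 = 5×16 + 12. So 10^{92} ≡ 10^{12} ≡ 13 (mod 17)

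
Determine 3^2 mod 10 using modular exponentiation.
2 = 2 (binary 10). Repeated squaring mod 10: 3^1 ≡ 3; 3^2 ≡ 3² = 9 ≡ 9. So 3^2 ≡ 9 (mod 10).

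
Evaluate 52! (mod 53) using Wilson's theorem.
By Wilson's theorem, (52)! ≡ -1 ≡ 52 (mod 53)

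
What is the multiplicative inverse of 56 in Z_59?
56^(-1) ≡ 39 (mod 59). Verification: 56 × 39 = 2184 ≡ 1 (mod 59)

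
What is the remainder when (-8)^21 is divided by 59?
Using repeated squaring. (-8) ≡ 51 (mod 59). 21 = 16 + 4 + 1 (binary 10101). Repeated squaring mod 59: 51^1 ≡ 51; 51^2 ≡ 51² = 2601 ≡ 5; 51^4 ≡ 5² = 25 ≡ 25; 51^8 ≡ 25² = 625 ≡ 35; 51^16 ≡ 35² = 1225 ≡ 45. Multiply: (-8)^21 ≡ 51^16 × 51^4 × 51^1 ≡ 45 × 25 × 51 (mod 59): 45 × 25 = 1125 ≡ 4; 4 × 51 = 204 ≡ 27. So (-8)^21 ≡ 27 (mod 59).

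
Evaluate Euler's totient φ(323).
288

Prime factorization: 323 = 17 × 19
Using the formula φ(n) = n × Π(1 - 1/p) for each prime factor p:
φ(323) = 323 × (1 - 1/17) × (1 - 1/19)
φ(323) = 288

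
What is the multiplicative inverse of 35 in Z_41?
34

Using Extended Euclidean Algorithm:
gcd(35, 41) = 1
Bezout coefficients: 35 × -7 + 41 × 6 = 1
So 35 × -7 ≡ 1 (mod 41)
The inverse is -7 mod 41 = 34
Verification: 35 × 34 = 1190 = 29 × 41 + 1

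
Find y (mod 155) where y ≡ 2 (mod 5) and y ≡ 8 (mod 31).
M = 5 × 31 = 155. M₁ = 31, y₁ ≡ 1 (mod 5). M₂ = 5, y₂ ≡ 25 (mod 31). y = 2×31×1 + 8×5×25 ≡ 132 (mod 155)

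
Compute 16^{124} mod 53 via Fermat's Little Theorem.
49

By Fermat's Little Theorem, a^(p-1) ≡ 1 (mod p) for prime p and gcd(a, p) = 1
Here p = 53, so 16^52 ≡ 1 (mod 53)
We can reduce the exponent: 124 mod 52 = 20
So 16^124 ≡ 16^20 (mod 53)
Computing: 16^20 mod 53 = 49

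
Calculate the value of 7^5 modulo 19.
5 = 4 + 1 (binary 101). Repeated squaring mod 19: 7^1 ≡ 7; 7^2 ≡ 7² = 49 ≡ 11; 7^4 ≡ 11² = 121 ≡ 7. Multiply: 7^5 = 7^4 × 7^1 ≡ 7 × 7 (mod 19): 7 × 7 = 49 ≡ 11. So 7^5 ≡ 11 (mod 19).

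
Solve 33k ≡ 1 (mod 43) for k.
30

Using Extended Euclidean Algorithm:
gcd(33, 43) = 1
Bezout coefficients: 33 × -13 + 43 × 10 = 1
So 33 × -13 ≡ 1 (mod 43)
The inverse is -13 mod 43 = 30
Verification: 33 × 30 = 990 = 23 × 43 + 1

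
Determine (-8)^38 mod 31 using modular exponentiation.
Using Fermat: (-8)^{30} ≡ 1 (mod 31). 38 ≡ 8 (mod 30). So (-8)^{38} ≡ (-8)^{8} ≡ 16 (mod 31)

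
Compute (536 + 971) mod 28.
23

(536 + 971) = 1507
1507 mod 28 = 23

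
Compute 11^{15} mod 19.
1

Using successive squaring:
Binary expansion of 15: 1111
Powers of 11 mod 19 (each is the square of the previous):
  11^1 ≡ 11 (mod 19)
  11^2 ≡ 11² = 121 ≡ 7 (mod 19)
  11^4 ≡ 7² = 49 ≡ 11 (mod 19)
  11^8 ≡ 11² = 121 ≡ 7 (mod 19)
15 = 8 + 4 + 2 + 1, so 11^15 = 11^8 × 11^4 × 11^2 × 11^1 ≡ 7 × 11 × 7 × 11 (mod 19)
Multiplying step by step:
  7 × 11 = 77 ≡ 1 (mod 19)
  1 × 7 = 7 ≡ 7 (mod 19)
  7 × 11 = 77 ≡ 1 (mod 19)
Result: 11^15 ≡ 1 (mod 19)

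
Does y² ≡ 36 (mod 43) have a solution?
By Euler's criterion: 36^{21} ≡ 1 (mod 43). Since this equals 1, 36 is a QR.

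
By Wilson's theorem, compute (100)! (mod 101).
By Wilson's theorem, (100)! ≡ -1 ≡ 100 (mod 101)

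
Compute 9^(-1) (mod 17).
9^(-1) ≡ 2 (mod 17). Verification: 9 × 2 = 18 ≡ 1 (mod 17)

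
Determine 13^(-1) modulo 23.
13^(-1) ≡ 16 (mod 23). Verification: 13 × 16 = 208 ≡ 1 (mod 23)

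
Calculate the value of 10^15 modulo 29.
Using repeated squaring. 15 = 8 + 4 + 2 + 1 (binary 1111). Repeated squaring mod 29: 10^1 ≡ 10; 10^2 ≡ 10² = 100 ≡ 13; 10^4 ≡ 13² = 169 ≡ 24; 10^8 ≡ 24² = 576 ≡ 25. Multiply: 10^15 = 10^8 × 10^4 × 10^2 × 10^1 ≡ 25 × 24 × 13 × 10 (mod 29): 25 × 24 = 600 ≡ 20; 20 × 13 = 260 ≡ 28; 28 × 10 = 280 ≡ 19. So 10^15 ≡ 19 (mod 29).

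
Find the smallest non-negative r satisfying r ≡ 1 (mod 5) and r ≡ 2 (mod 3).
M = 5 × 3 = 15. M₁ = 3, y₁ ≡ 2 (mod 5). M₂ = 5, y₂ ≡ 2 (mod 3). r = 1×3×2 + 2×5×2 ≡ 11 (mod 15)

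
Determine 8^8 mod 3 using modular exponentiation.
8 ≡ 2 (mod 3). 8 = 8 (binary 1000). Repeated squaring mod 3: 2^1 ≡ 2; 2^2 ≡ 2² = 4 ≡ 1; 2^4 ≡ 1² = 1 ≡ 1; 2^8 ≡ 1² = 1 ≡ 1. So 8^8 ≡ 1 (mod 3).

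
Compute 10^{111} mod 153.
46

Using successive squaring:
Binary expansion of 111: 1101111
Powers of 10 mod 153 (each is the square of the previous):
  10^1 ≡ 10 (mod 153)
  10^2 ≡ 10² = 100 ≡ 100 (mod 153)
  10^4 ≡ 100² = 10000 ≡ 55 (mod 153)
  10^8 ≡ 55² = 3025 ≡ 118 (mod 153)
  10^16 ≡ 118² = 13924 ≡ 1 (mod 153)
  10^32 ≡ 1² = 1 ≡ 1 (mod 153)
  10^64 ≡ 1² = 1 ≡ 1 (mod 153)
111 = 64 + 32 + 8 + 4 + 2 + 1, so 10^111 = 10^64 × 10^32 × 10^8 × 10^4 × 10^2 × 10^1 ≡ 1 × 1 × 118 × 55 × 100 × 10 (mod 153)
Multiplying step by step:
  1 × 1 = 1 ≡ 1 (mod 153)
  1 × 118 = 118 ≡ 118 (mod 153)
  118 × 55 = 6490 ≡ 64 (mod 153)
  64 × 100 = 6400 ≡ 127 (mod 153)
  127 × 10 = 1270 ≡ 46 (mod 153)
Result: 10^111 ≡ 46 (mod 153)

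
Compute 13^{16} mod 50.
41

Using successive squaring:
Binary expansion of 16: 10000
Powers of 13 mod 50 (each is the square of the previous):
  13^1 ≡ 13 (mod 50)
  13^2 ≡ 13² = 169 ≡ 19 (mod 50)
  13^4 ≡ 19² = 361 ≡ 11 (mod 50)
  13^8 ≡ 11² = 121 ≡ 21 (mod 50)
  13^16 ≡ 21² = 441 ≡ 41 (mod 50)
16 is a power of 2, so 13^16 is the last square: ≡ 41 (mod 50)
Result: 13^16 ≡ 41 (mod 50)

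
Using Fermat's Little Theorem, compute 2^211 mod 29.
By Fermat: 2^{28} ≡ 1 (mod 29). 211 = 7×28 + 15. So 2^{211} ≡ 2^{15} ≡ 27 (mod 29)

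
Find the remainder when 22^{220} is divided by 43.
By Fermat: 22^{42} ≡ 1 (mod 43). 220 = 5×42 + 10. So 22^{220} ≡ 22^{10} ≡ 16 (mod 43)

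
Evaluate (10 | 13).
(10/13) = 10^{6} mod 13 = 1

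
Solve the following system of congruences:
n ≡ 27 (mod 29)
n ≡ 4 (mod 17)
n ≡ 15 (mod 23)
8640

Using the Chinese Remainder Theorem:
M = product of moduli = 11339
For equation 1: M_1 = 391, 391 ≡ 14 (mod 29), inverse of 391 mod 29 is 27 (check: 14 × 27 = 378 ≡ 1 (mod 29))
For equation 2: M_2 = 667, 667 ≡ 4 (mod 17), inverse of 667 mod 17 is 13 (check: 4 × 13 = 52 ≡ 1 (mod 17))
For equation 3: M_3 = 493, 493 ≡ 10 (mod 23), inverse of 493 mod 23 is 7 (check: 10 × 7 = 70 ≡ 1 (mod 23))
Combine: n ≡ Σ r_i×M_i×(M_i⁻¹ mod m_i) = 27×391×27 + 4×667×13 + 15×493×7 = 285039 + 34684 + 51765 = 371488
371488 mod 11339 = 8640
n ≡ 8640 (mod 11339)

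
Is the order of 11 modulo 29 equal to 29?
No, the actual order is 28, not 29.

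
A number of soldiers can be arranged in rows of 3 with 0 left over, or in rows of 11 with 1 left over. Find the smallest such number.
M = 3 × 11 = 33. M₁ = 11, y₁ ≡ 2 (mod 3). M₂ = 3, y₂ ≡ 4 (mod 11). n = 0×11×2 + 1×3×4 ≡ 12 (mod 33). The smallest positive such number is 12.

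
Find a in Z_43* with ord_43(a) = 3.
6 has order 3 mod 43 since 6^{3} ≡ 1 (mod 43) and no smaller power works.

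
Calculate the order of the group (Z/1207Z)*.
1120

Prime factorization: 1207 = 17 × 71
Using the formula φ(n) = n × Π(1 - 1/p) for each prime factor p:
φ(1207) = 1207 × (1 - 1/17) × (1 - 1/71)
φ(1207) = 1120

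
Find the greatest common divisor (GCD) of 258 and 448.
2

Using the Euclidean algorithm:
258 = 0 × 448 + 258
448 = 1 × 258 + 190
258 = 1 × 190 + 68
190 = 2 × 68 + 54
68 = 1 × 54 + 14
54 = 3 × 14 + 12
14 = 1 × 12 + 2
12 = 6 × 2 + 0

GCD(258, 448) = 2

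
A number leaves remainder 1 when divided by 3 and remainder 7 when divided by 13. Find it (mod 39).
M = 3 × 13 = 39. M₁ = 13, y₁ ≡ 1 (mod 3). M₂ = 3, y₂ ≡ 9 (mod 13). n = 1×13×1 + 7×3×9 ≡ 7 (mod 39)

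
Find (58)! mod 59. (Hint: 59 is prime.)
By Wilson's theorem, (58)! ≡ -1 ≡ 58 (mod 59)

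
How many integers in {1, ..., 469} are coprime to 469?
396

Prime factorization: 469 = 7 × 67
Using the formula φ(n) = n × Π(1 - 1/p) for each prime factor p:
φ(469) = 469 × (1 - 1/7) × (1 - 1/67)
φ(469) = 396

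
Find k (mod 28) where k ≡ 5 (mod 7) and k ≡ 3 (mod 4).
M = 7 × 4 = 28. M₁ = 4, y₁ ≡ 2 (mod 7). M₂ = 7, y₂ ≡ 3 (mod 4). k = 5×4×2 + 3×7×3 ≡ 19 (mod 28)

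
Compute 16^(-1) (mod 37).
7

Using Extended Euclidean Algorithm:
gcd(16, 37) = 1
Bezout coefficients: 16 × 7 + 37 × -3 = 1
So 16 × 7 ≡ 1 (mod 37)
The inverse is 7 mod 37 = 7
Verification: 16 × 7 = 112 = 3 × 37 + 1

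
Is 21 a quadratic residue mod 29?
By Euler's criterion: 21^{14} ≡ 28 (mod 29). Since this equals -1 (≡ 28), 21 is not a QR.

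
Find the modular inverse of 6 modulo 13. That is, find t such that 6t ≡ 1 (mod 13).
11

Using Extended Euclidean Algorithm:
gcd(6, 13) = 1
Bezout coefficients: 6 × -2 + 13 × 1 = 1
So 6 × -2 ≡ 1 (mod 13)
The inverse is -2 mod 13 = 11
Verification: 6 × 11 = 66 = 5 × 13 + 1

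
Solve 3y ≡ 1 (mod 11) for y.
4

Using Extended Euclidean Algorithm:
gcd(3, 11) = 1
Bezout coefficients: 3 × 4 + 11 × -1 = 1
So 3 × 4 ≡ 1 (mod 11)
The inverse is 4 mod 11 = 4
Verification: 3 × 4 = 12 = 1 × 11 + 1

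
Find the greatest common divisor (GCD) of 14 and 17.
1

Using the Euclidean algorithm:
14 = 0 × 17 + 14
17 = 1 × 14 + 3
14 = 4 × 3 + 2
3 = 1 × 2 + 1
2 = 2 × 1 + 0

GCD(14, 17) = 1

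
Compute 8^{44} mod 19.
7

Using successive squaring:
Binary expansion of 44: 101100
Powers of 8 mod 19 (each is the square of the previous):
  8^1 ≡ 8 (mod 19)
  8^2 ≡ 8² = 64 ≡ 7 (mod 19)
  8^4 ≡ 7² = 49 ≡ 11 (mod 19)
  8^8 ≡ 11² = 121 ≡ 7 (mod 19)
  8^16 ≡ 7² = 49 ≡ 11 (mod 19)
  8^32 ≡ 11² = 121 ≡ 7 (mod 19)
44 = 32 + 8 + 4, so 8^44 = 8^32 × 8^8 × 8^4 ≡ 7 × 7 × 11 (mod 19)
Multiplying step by step:
  7 × 7 = 49 ≡ 11 (mod 19)
  11 × 11 = 121 ≡ 7 (mod 19)
Result: 8^44 ≡ 7 (mod 19)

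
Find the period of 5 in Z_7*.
Powers of 5 mod 7: 5^1≡5, 5^2≡4, 5^3≡6, 5^4≡2, 5^5≡3, 5^6≡1. Order = 6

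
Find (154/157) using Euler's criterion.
(154/157) = 154^{78} mod 157 = 1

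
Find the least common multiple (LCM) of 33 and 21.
231

First find GCD(33, 21) using the Euclidean algorithm:
33 = 1 × 21 + 12
21 = 1 × 12 + 9
12 = 1 × 9 + 3
9 = 3 × 3 + 0
GCD(33, 21) = 3

LCM formula: LCM(a, b) = (a × b) / GCD(a, b)
LCM(33, 21) = (33 × 21) / 3
LCM(33, 21) = 693 / 3
LCM(33, 21) = 231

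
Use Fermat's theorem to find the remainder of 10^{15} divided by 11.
10

By Fermat's Little Theorem, a^(p-1) ≡ 1 (mod p) for prime p and gcd(a, p) = 1
Here p = 11, so 10^10 ≡ 1 (mod 11)
We can reduce the exponent: 15 mod 10 = 5
So 10^15 ≡ 10^5 (mod 11)
Computing: 10^5 mod 11 = 10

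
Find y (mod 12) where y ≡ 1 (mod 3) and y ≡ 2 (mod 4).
M = 3 × 4 = 12. M₁ = 4, y₁ ≡ 1 (mod 3). M₂ = 3, y₂ ≡ 3 (mod 4). y = 1×4×1 + 2×3×3 ≡ 10 (mod 12)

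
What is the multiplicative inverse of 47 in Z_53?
47^(-1) ≡ 44 (mod 53). Verification: 47 × 44 = 2068 ≡ 1 (mod 53)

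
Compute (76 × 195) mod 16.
4

(76 × 195) = 14820
14820 mod 16 = 4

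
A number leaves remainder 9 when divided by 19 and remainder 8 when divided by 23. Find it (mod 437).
M = 19 × 23 = 437. M₁ = 23, y₁ ≡ 5 (mod 19). M₂ = 19, y₂ ≡ 17 (mod 23). k = 9×23×5 + 8×19×17 ≡ 123 (mod 437)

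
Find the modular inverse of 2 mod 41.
2^(-1) ≡ 21 (mod 41). Verification: 2 × 21 = 42 ≡ 1 (mod 41)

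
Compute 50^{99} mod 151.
148

Using successive squaring:
Binary expansion of 99: 1100011
Powers of 50 mod 151 (each is the square of the previous):
  50^1 ≡ 50 (mod 151)
  50^2 ≡ 50² = 2500 ≡ 84 (mod 151)
  50^4 ≡ 84² = 7056 ≡ 110 (mod 151)
  50^8 ≡ 110² = 12100 ≡ 20 (mod 151)
  50^16 ≡ 20² = 400 ≡ 98 (mod 151)
  50^32 ≡ 98² = 9604 ≡ 91 (mod 151)
  50^64 ≡ 91² = 8281 ≡ 127 (mod 151)
99 = 64 + 32 + 2 + 1, so 50^99 = 50^64 × 50^32 × 50^2 × 50^1 ≡ 127 × 91 × 84 × 50 (mod 151)
Multiplying step by step:
  127 × 91 = 11557 ≡ 81 (mod 151)
  81 × 84 = 6804 ≡ 9 (mod 151)
  9 × 50 = 450 ≡ 148 (mod 151)
Result: 50^99 ≡ 148 (mod 151)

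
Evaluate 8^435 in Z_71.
Using Fermat: 8^{70} ≡ 1 (mod 71). 435 ≡ 15 (mod 70). So 8^{435} ≡ 8^{15} ≡ 30 (mod 71)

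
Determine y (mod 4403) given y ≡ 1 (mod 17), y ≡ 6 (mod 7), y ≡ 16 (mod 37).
4234

Using the Chinese Remainder Theorem:
M = product of moduli = 4403
For equation 1: M_1 = 259, 259 ≡ 4 (mod 17), inverse of 259 mod 17 is 13 (check: 4 × 13 = 52 ≡ 1 (mod 17))
For equation 2: M_2 = 629, 629 ≡ 6 (mod 7), inverse of 629 mod 7 is 6 (check: 6 × 6 = 36 ≡ 1 (mod 7))
For equation 3: M_3 = 119, 119 ≡ 8 (mod 37), inverse of 119 mod 37 is 14 (check: 8 × 14 = 112 ≡ 1 (mod 37))
Combine: y ≡ Σ r_i×M_i×(M_i⁻¹ mod m_i) = 1×259×13 + 6×629×6 + 16×119×14 = 3367 + 22644 + 26656 = 52667
52667 mod 4403 = 4234
y ≡ 4234 (mod 4403)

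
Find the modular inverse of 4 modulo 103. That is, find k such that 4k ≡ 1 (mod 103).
26

Using Extended Euclidean Algorithm:
gcd(4, 103) = 1
Bezout coefficients: 4 × 26 + 103 × -1 = 1
So 4 × 26 ≡ 1 (mod 103)
The inverse is 26 mod 103 = 26
Verification: 4 × 26 = 104 = 1 × 103 + 1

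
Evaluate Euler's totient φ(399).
216

Prime factorization: 399 = 3 × 7 × 19
Using the formula φ(n) = n × Π(1 - 1/p) for each prime factor p:
φ(399) = 399 × (1 - 1/3) × (1 - 1/7) × (1 - 1/19)
φ(399) = 216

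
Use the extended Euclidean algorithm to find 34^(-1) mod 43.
Extended GCD: 34(19) + 43(-15) = 1. So 34^(-1) ≡ 19 ≡ 19 (mod 43). Verify: 34 × 19 = 646 ≡ 1 (mod 43)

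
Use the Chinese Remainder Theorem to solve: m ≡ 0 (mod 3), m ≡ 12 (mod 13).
M = 3 × 13 = 39. M₁ = 13, y₁ ≡ 1 (mod 3). M₂ = 3, y₂ ≡ 9 (mod 13). m = 0×13×1 + 12×3×9 ≡ 12 (mod 39)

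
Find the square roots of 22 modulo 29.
The square roots of 22 mod 29 are 15 and 14. Verify: 15² = 225 ≡ 22 (mod 29)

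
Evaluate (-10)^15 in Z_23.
Using repeated squaring. (-10) ≡ 13 (mod 23). 15 = 8 + 4 + 2 + 1 (binary 1111). Repeated squaring mod 23: 13^1 ≡ 13; 13^2 ≡ 13² = 169 ≡ 8; 13^4 ≡ 8² = 64 ≡ 18; 13^8 ≡ 18² = 324 ≡ 2. Multiply: (-10)^15 ≡ 13^8 × 13^4 × 13^2 × 13^1 ≡ 2 × 18 × 8 × 13 (mod 23): 2 × 18 = 36 ≡ 13; 13 × 8 = 104 ≡ 12; 12 × 13 = 156 ≡ 18. So (-10)^15 ≡ 18 (mod 23).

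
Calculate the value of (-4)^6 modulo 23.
(-4) ≡ 19 (mod 23). 6 = 4 + 2 (binary 110). Repeated squaring mod 23: 19^1 ≡ 19; 19^2 ≡ 19² = 361 ≡ 16; 19^4 ≡ 16² = 256 ≡ 3. Multiply: (-4)^6 ≡ 19^4 × 19^2 ≡ 3 × 16 (mod 23): 3 × 16 = 48 ≡ 2. So (-4)^6 ≡ 2 (mod 23).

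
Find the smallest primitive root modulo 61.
2

A primitive root g modulo p has order p-1 = 60
Prime divisors of 60: [2, 3, 5]
g is a primitive root iff g^(60/q) ≢ 1 (mod 61) for each prime divisor q
Testing small values:
  g = 2: 2^30 ≡ 60, 2^20 ≡ 47, 2^12 ≡ 9 (mod 61) → none is 1, primitive root!
The smallest primitive root is 2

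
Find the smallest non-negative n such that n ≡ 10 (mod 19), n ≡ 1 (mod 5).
86

Using the Chinese Remainder Theorem:
M = product of moduli = 95
For equation 1: M_1 = 5, 5 ≡ 5 (mod 19), inverse of 5 mod 19 is 4 (check: 5 × 4 = 20 ≡ 1 (mod 19))
For equation 2: M_2 = 19, 19 ≡ 4 (mod 5), inverse of 19 mod 5 is 4 (check: 4 × 4 = 16 ≡ 1 (mod 5))
Combine: n ≡ Σ r_i×M_i×(M_i⁻¹ mod m_i) = 10×5×4 + 1×19×4 = 200 + 76 = 276
276 mod 95 = 86
n ≡ 86 (mod 95)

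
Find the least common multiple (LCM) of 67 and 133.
8911

First find GCD(67, 133) using the Euclidean algorithm:
67 = 0 × 133 + 67
133 = 1 × 67 + 66
67 = 1 × 66 + 1
66 = 66 × 1 + 0
GCD(67, 133) = 1

LCM formula: LCM(a, b) = (a × b) / GCD(a, b)
LCM(67, 133) = (67 × 133) / 1
LCM(67, 133) = 8911 / 1
LCM(67, 133) = 8911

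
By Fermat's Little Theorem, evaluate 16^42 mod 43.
By Fermat's Little Theorem, 16^{42} ≡ 1 (mod 43) since 43 is prime and gcd(16, 43) = 1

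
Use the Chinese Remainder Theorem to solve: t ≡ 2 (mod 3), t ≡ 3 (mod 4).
M = 3 × 4 = 12. M₁ = 4, y₁ ≡ 1 (mod 3). M₂ = 3, y₂ ≡ 3 (mod 4). t = 2×4×1 + 3×3×3 ≡ 11 (mod 12)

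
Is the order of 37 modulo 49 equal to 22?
No, the actual order is 21, not 22.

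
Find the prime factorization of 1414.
2 × 7 × 101

Divide by primes starting from smallest:
1414 ÷ 2 = 707
707 ÷ 7 = 101
101 ÷ 101 = 1

1414 = 2 × 7 × 101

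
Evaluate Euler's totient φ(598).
264

Prime factorization: 598 = 2 × 13 × 23
Using the formula φ(n) = n × Π(1 - 1/p) for each prime factor p:
φ(598) = 598 × (1 - 1/2) × (1 - 1/13) × (1 - 1/23)
φ(598) = 264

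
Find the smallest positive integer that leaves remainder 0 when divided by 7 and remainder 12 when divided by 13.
M = 7 × 13 = 91. M₁ = 13, y₁ ≡ 6 (mod 7). M₂ = 7, y₂ ≡ 2 (mod 13). z = 0×13×6 + 12×7×2 ≡ 77 (mod 91). The smallest positive such number is 77.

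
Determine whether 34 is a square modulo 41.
By Euler's criterion: 34^{20} ≡ 40 (mod 41). Since this equals -1 (≡ 40), 34 is not a QR.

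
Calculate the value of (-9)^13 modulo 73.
Using repeated squaring. (-9) ≡ 64 (mod 73). 13 = 8 + 4 + 1 (binary 1101). Repeated squaring mod 73: 64^1 ≡ 64; 64^2 ≡ 64² = 4096 ≡ 8; 64^4 ≡ 8² = 64 ≡ 64; 64^8 ≡ 64² = 4096 ≡ 8. Multiply: (-9)^13 ≡ 64^8 × 64^4 × 64^1 ≡ 8 × 64 × 64 (mod 73): 8 × 64 = 512 ≡ 1; 1 × 64 = 64 ≡ 64. So (-9)^13 ≡ 64 (mod 73).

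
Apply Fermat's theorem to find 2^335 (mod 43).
By Fermat: 2^{42} ≡ 1 (mod 43). 335 = 7×42 + 41. So 2^{335} ≡ 2^{41} ≡ 22 (mod 43)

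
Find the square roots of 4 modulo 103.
The square roots of 4 mod 103 are 2 and 101. Verify: 2² = 4 ≡ 4 (mod 103)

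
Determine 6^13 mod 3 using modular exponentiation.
Using repeated squaring. 6 ≡ 0 (mod 3). 13 = 8 + 4 + 1 (binary 1101). Repeated squaring mod 3: 0^1 ≡ 0; 0^2 ≡ 0² = 0 ≡ 0; 0^4 ≡ 0² = 0 ≡ 0; 0^8 ≡ 0² = 0 ≡ 0. Multiply: 6^13 ≡ 0^8 × 0^4 × 0^1 ≡ 0 × 0 × 0 (mod 3): 0 × 0 = 0 ≡ 0; 0 × 0 = 0 ≡ 0. So 6^13 ≡ 0 (mod 3).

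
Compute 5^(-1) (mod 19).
5^(-1) ≡ 4 (mod 19). Verification: 5 × 4 = 20 ≡ 1 (mod 19)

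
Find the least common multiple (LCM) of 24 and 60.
120

First find GCD(24, 60) using the Euclidean algorithm:
24 = 0 × 60 + 24
60 = 2 × 24 + 12
24 = 2 × 12 + 0
GCD(24, 60) = 12

LCM formula: LCM(a, b) = (a × b) / GCD(a, b)
LCM(24, 60) = (24 × 60) / 12
LCM(24, 60) = 1440 / 12
LCM(24, 60) = 120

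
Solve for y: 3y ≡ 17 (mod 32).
27

Since gcd(3, 32) = 1 divides 17, a solution exists.
Multiply both sides by the inverse of 3 mod 32:
  3^(-1) mod 32 = 11
  x ≡ 11 × 17 ≡ 187 ≡ 27 (mod 32)
Verification: 3 × 27 = 81 = 2 × 32 + 17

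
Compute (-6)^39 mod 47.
Using repeated squaring. (-6) ≡ 41 (mod 47). 39 = 32 + 4 + 2 + 1 (binary 100111). Repeated squaring mod 47: 41^1 ≡ 41; 41^2 ≡ 41² = 1681 ≡ 36; 41^4 ≡ 36² = 1296 ≡ 27; 41^8 ≡ 27² = 729 ≡ 24; 41^16 ≡ 24² = 576 ≡ 12; 41^32 ≡ 12² = 144 ≡ 3. Multiply: (-6)^39 ≡ 41^32 × 41^4 × 41^2 × 41^1 ≡ 3 × 27 × 36 × 41 (mod 47): 3 × 27 = 81 ≡ 34; 34 × 36 = 1224 ≡ 2; 2 × 41 = 82 ≡ 35. So (-6)^39 ≡ 35 (mod 47).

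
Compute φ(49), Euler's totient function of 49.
42

Prime factorization: 49 = 7^2
Using the formula φ(n) = n × Π(1 - 1/p) for each prime factor p:
φ(49) = 49 × (1 - 1/7)
φ(49) = 42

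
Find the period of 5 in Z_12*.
Powers of 5 mod 12: 5^1≡5, 5^2≡1. Order = 2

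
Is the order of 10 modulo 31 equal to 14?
No, the actual order is 15, not 14.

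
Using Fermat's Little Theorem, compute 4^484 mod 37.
By Fermat: 4^{36} ≡ 1 (mod 37). 484 ≡ 16 (mod 36). So 4^{484} ≡ 4^{16} ≡ 7 (mod 37)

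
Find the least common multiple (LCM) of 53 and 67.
3551

First find GCD(53, 67) using the Euclidean algorithm:
53 = 0 × 67 + 53
67 = 1 × 53 + 14
53 = 3 × 14 + 11
14 = 1 × 11 + 3
11 = 3 × 3 + 2
3 = 1 × 2 + 1
2 = 2 × 1 + 0
GCD(53, 67) = 1

LCM formula: LCM(a, b) = (a × b) / GCD(a, b)
LCM(53, 67) = (53 × 67) / 1
LCM(53, 67) = 3551 / 1
LCM(53, 67) = 3551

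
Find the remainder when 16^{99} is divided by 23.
By Fermat: 16^{22} ≡ 1 (mod 23). 99 = 4×22 + 11. So 16^{99} ≡ 16^{11} ≡ 1 (mod 23)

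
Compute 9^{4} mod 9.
0

Using successive squaring:
Binary expansion of 4: 100
Powers of 9 mod 9 (each is the square of the previous):
  9^1 ≡ 0 (mod 9)
  9^2 ≡ 0² = 0 ≡ 0 (mod 9)
  9^4 ≡ 0² = 0 ≡ 0 (mod 9)
4 is a power of 2, so 9^4 is the last square: ≡ 0 (mod 9)
Result: 9^4 ≡ 0 (mod 9)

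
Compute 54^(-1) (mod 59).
47

Using Extended Euclidean Algorithm:
gcd(54, 59) = 1
Bezout coefficients: 54 × -12 + 59 × 11 = 1
So 54 × -12 ≡ 1 (mod 59)
The inverse is -12 mod 59 = 47
Verification: 54 × 47 = 2538 = 43 × 59 + 1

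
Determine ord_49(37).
Powers of 37 mod 49: 37^1≡37, 37^2≡46, 37^3≡36, 37^4≡9, 37^5≡39, 37^6≡22, 37^7≡30, 37^8≡32, 37^9≡8, 37^10≡2, 37^11≡25, 37^12≡43, 37^13≡23, 37^14≡18, 37^15≡29, 37^16≡44, 37^17≡11, 37^18≡15, 37^19≡16, 37^20≡4, 37^21≡1. Order = 21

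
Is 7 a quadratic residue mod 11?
By Euler's criterion: 7^{5} ≡ 10 (mod 11). Since this equals -1 (≡ 10), 7 is not a QR.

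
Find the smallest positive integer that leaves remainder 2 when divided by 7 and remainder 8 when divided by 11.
M = 7 × 11 = 77. M₁ = 11, y₁ ≡ 2 (mod 7). M₂ = 7, y₂ ≡ 8 (mod 11). m = 2×11×2 + 8×7×8 ≡ 30 (mod 77). The smallest positive such number is 30.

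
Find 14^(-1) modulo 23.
5

Using Extended Euclidean Algorithm:
gcd(14, 23) = 1
Bezout coefficients: 14 × 5 + 23 × -3 = 1
So 14 × 5 ≡ 1 (mod 23)
The inverse is 5 mod 23 = 5
Verification: 14 × 5 = 70 = 3 × 23 + 1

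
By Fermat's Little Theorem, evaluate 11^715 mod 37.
By Fermat: 11^{36} ≡ 1 (mod 37). 715 ≡ 31 (mod 36). So 11^{715} ≡ 11^{31} ≡ 11 (mod 37)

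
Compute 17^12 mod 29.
Using repeated squaring. 12 = 8 + 4 (binary 1100). Repeated squaring mod 29: 17^1 ≡ 17; 17^2 ≡ 17² = 289 ≡ 28; 17^4 ≡ 28² = 784 ≡ 1; 17^8 ≡ 1² = 1 ≡ 1. Multiply: 17^12 = 17^8 × 17^4 ≡ 1 × 1 (mod 29): 1 × 1 = 1 ≡ 1. So 17^12 ≡ 1 (mod 29).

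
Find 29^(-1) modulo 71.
49

Using Extended Euclidean Algorithm:
gcd(29, 71) = 1
Bezout coefficients: 29 × -22 + 71 × 9 = 1
So 29 × -22 ≡ 1 (mod 71)
The inverse is -22 mod 71 = 49
Verification: 29 × 49 = 1421 = 20 × 71 + 1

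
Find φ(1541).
1452

Prime factorization: 1541 = 23 × 67
Using the formula φ(n) = n × Π(1 - 1/p) for each prime factor p:
φ(1541) = 1541 × (1 - 1/23) × (1 - 1/67)
φ(1541) = 1452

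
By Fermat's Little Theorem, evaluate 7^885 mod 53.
By Fermat: 7^{52} ≡ 1 (mod 53). 885 ≡ 1 (mod 52). So 7^{885} ≡ 7^{1} ≡ 7 (mod 53)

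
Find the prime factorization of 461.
461

Divide by primes starting from smallest:
461 ÷ 461 = 1

461 = 461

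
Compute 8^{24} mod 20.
16

Using successive squaring:
Binary expansion of 24: 11000
Powers of 8 mod 20 (each is the square of the previous):
  8^1 ≡ 8 (mod 20)
  8^2 ≡ 8² = 64 ≡ 4 (mod 20)
  8^4 ≡ 4² = 16 ≡ 16 (mod 20)
  8^8 ≡ 16² = 256 ≡ 16 (mod 20)
  8^16 ≡ 16² = 256 ≡ 16 (mod 20)
24 = 16 + 8, so 8^24 = 8^16 × 8^8 ≡ 16 × 16 (mod 20)
Multiplying step by step:
  16 × 16 = 256 ≡ 16 (mod 20)
Result: 8^24 ≡ 16 (mod 20)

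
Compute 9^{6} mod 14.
1

Using successive squaring:
Binary expansion of 6: 110
Powers of 9 mod 14 (each is the square of the previous):
  9^1 ≡ 9 (mod 14)
  9^2 ≡ 9² = 81 ≡ 11 (mod 14)
  9^4 ≡ 11² = 121 ≡ 9 (mod 14)
6 = 4 + 2, so 9^6 = 9^4 × 9^2 ≡ 9 × 11 (mod 14)
Multiplying step by step:
  9 × 11 = 99 ≡ 1 (mod 14)
Result: 9^6 ≡ 1 (mod 14)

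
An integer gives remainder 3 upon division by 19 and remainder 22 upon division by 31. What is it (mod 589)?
M = 19 × 31 = 589. M₁ = 31, y₁ ≡ 8 (mod 19). M₂ = 19, y₂ ≡ 18 (mod 31). m = 3×31×8 + 22×19×18 ≡ 22 (mod 589). The smallest positive such number is 22.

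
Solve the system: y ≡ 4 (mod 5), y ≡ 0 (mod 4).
M = 5 × 4 = 20. M₁ = 4, y₁ ≡ 4 (mod 5). M₂ = 5, y₂ ≡ 1 (mod 4). y = 4×4×4 + 0×5×1 ≡ 4 (mod 20)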